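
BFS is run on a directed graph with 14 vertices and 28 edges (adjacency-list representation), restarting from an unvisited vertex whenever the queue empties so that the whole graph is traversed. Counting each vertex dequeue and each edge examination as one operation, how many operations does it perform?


A full BFS traversal dequeues each vertex exactly once and examines each directed edge exactly once.
V = 14 (vertex processing cost)
E = 28 (edge examination cost)
Total operations proportional to V + E = 14 + 28 = 42


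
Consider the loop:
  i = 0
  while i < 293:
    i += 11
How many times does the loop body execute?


Starting at i = 0, each iteration adds 11.
Iterations until i >= 293:
  Iteration 1: i = 0 -> i = 11
  Iteration 2: i = 11 -> i = 22
  Iteration 3: i = 22 -> i = 33
  Iteration 4: i = 33 -> i = 44
  Iteration 5: i = 44 -> i = 55
  Iteration 6: i = 55 -> i = 66
  Iteration 7: i = 66 -> i = 77
  Iteration 8: i = 77 -> i = 88
  ... continuing ...
Total iterations = ceil(293/11) = 27


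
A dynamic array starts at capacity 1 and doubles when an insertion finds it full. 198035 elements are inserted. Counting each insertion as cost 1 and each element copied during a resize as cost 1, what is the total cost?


n = 198035
Insertion costs: 198035
Resizes copy 1, 2, 4, ... up to the largest power of 2 that is <= n-1 = 198034, i.e. 131072.
Copy costs = 1 + 2 + 4 + 8 + 16 + 32 + 64 + 128 + 256 + 512 + 1024 + 2048 + 4096 + 8192 + 16384 + 32768 + 65536 + 131072 = 262143
Total = 198035 + 262143 = 460178


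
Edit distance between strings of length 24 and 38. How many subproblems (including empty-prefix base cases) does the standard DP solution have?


The table includes base cases (empty prefixes).
Rows: (m+1) = 25
Columns: (n+1) = 39
Total = 25 * 39 = 975


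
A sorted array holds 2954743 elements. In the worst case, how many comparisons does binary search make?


Halving sequence: 2954743 -> 1477371 -> 738685 -> 369342 -> 184671 -> 92335 -> 46167 -> 23083 -> 11541 -> 5770 -> 2885 -> 1442 -> 721 -> 360 -> 180 -> 90 -> 45 -> 22 -> 11 -> 5 -> 2 -> 1
Number of halvings = 21
Max comparisons = 21 + 1 = 22


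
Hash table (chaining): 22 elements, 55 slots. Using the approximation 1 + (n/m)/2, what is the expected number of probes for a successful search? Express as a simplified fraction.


Computing expected probes:
alpha = 22/55
= 1 + alpha/2
= 1 + 22/(2*55)
= (2*55 + 22) / (2*55)
= 132/110 = 6/5


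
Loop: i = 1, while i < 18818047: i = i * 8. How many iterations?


i multiplies by 8 each step:
i = 1 -> 8 -> 64 -> 512 -> 4096 -> 32768 -> 262144 -> 2097152 -> 16777216 -> 134217728 (stop)
Iterations = ceil(log_8(18818047)) = 9


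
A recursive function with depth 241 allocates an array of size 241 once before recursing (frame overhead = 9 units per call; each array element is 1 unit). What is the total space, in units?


Array allocation: 241 units (allocated once)
Stack frames: 241 deep * 9 per frame = 2169 units
Total = 241 + 2169 = 2410


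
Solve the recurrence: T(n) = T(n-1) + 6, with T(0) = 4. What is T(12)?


Unrolling the recurrence:
T(12) = T(11) + 6
       = T(10) + 6 + 6
       = T(9) + 6*3
       ...
       = T(0) + 6*12
       = 4 + 72 = 76


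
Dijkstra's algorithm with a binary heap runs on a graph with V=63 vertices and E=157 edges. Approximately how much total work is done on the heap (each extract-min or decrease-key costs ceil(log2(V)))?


Dijkstra with a binary heap: each vertex is extracted once, each edge may relax once.
Each heap operation costs O(log V).
V + E = 63 + 157 = 220
ceil(log2(63)) = 6 (since 2^5 = 32 < 63 <= 64 = 2^6)
Total heap work = (V+E) * ceil(log2(V)) = 220 * 6 = 1320


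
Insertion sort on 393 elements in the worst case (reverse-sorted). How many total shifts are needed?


In the worst case (reverse-sorted), each element shifts past all previous:
  Element 1: 1 shifts
  Element 2: 2 shifts
  Element 3: 3 shifts
  Element 4: 4 shifts
  Element 5: 5 shifts
  ...
  Element 392: 392 shifts
Total = 1 + 2 + ... + 392
= 393*(393-1)/2 = 77028


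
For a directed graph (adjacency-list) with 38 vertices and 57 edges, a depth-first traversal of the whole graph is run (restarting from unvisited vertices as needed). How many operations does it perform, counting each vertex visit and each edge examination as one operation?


A full DFS traversal visits each vertex once and examines each edge once.
V = 38
E = 57
Sum = 38 + 57 = 95


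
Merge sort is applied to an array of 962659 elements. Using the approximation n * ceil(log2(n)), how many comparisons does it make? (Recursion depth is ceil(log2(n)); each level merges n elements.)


Merge sort divides the array into halves recursively.
Number of levels = ceil(log2(962659)) = 20
At each level, approximately n = 962659 comparisons are needed for merging.
Total comparisons ~ n * ceil(log2(n)) = 962659 * 20 = 19253180


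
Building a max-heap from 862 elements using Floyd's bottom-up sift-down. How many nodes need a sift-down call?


In a heap of 862 elements (0-indexed array):
  Last element index: 861
  Parent of last element: floor((861 - 1) / 2) = 430
  Internal nodes: indices 0 to 430
  Count = floor(862/2) = 431


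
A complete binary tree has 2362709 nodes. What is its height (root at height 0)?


In a complete binary tree, level k holds nodes 2^k .. 2^(k+1)-1 (1-indexed).
Height = floor(log2(n)) = floor(log2(2362709)) = 21
Check: 2^21 = 2097152 <= 2362709 < 4194304 = 2^22


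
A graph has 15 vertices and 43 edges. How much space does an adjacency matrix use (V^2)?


Adjacency matrix: V x V grid of entries
Space = V^2 = 15^2 = 15 * 15 = 225


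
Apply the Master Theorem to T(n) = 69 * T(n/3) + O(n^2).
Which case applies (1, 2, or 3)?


The Master Theorem: T(n) = a*T(n/b) + O(n^c)
  a = 69, b = 3, c = 2
log_b(a) = log_3(69) ~ 3.854
Compare b^c with a: 3^2 = 9 < 69, so c < log_b(a).
Since c < log_b(a), Case 1 applies.
T(n) = O(n^(log_3 69)) ~ O(n^3.854)
Master Theorem case = 1


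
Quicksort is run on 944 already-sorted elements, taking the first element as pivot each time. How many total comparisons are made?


Sum of comparisons per partition:
943 + 942 + ... + 1 + 0
= 944 * (944 - 1) / 2
= 944 * 943 / 2
= 445096


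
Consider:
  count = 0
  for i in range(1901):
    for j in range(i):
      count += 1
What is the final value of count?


For each i, the inner loop runs i times:
  i=0: inner runs 0 times
  i=1: inner runs 1 time
  i=2: inner runs 2 times
  i=3: inner runs 3 times
  i=4: inner runs 4 times
  i=5: inner runs 5 times
  i=6: inner runs 6 times
  i=7: inner runs 7 times
  ...
Total = 0 + 1 + 2 + ... + 1900 = 1901*(1901-1)/2 = 1805950


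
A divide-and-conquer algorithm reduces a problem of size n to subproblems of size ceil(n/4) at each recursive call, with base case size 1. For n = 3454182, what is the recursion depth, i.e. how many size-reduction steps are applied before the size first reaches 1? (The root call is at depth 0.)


Each step divides the size by 4 (rounding up); after k steps the size is ceil(n/4^k), which equals 1 exactly when 4^k >= n.
So the depth is the smallest k with 4^k >= 3454182, i.e. ceil(log_4(3454182)).
4^10 = 1048576 < 3454182 <= 4194304 = 4^11
Recursion depth = 11


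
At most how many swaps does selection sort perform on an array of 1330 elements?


Each of the 1329 passes places one element in its final position.
Pass 1: swap minimum into position 0
Pass 2: swap minimum of remaining into position 1
...
Pass 1329: last two elements, one swap
Maximum swaps = 1330 - 1 = 1329


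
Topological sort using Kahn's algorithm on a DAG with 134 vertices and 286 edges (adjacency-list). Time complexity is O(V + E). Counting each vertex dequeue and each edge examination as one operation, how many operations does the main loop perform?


Kahn's algorithm:
  1. Compute in-degrees: O(V + E)
  2. Process queue: each vertex dequeued once (O(V))
     each edge examined once (O(E))
Total = V + E = 134 + 286 = 420


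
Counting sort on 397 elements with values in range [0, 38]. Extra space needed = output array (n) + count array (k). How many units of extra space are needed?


Output array size: 397 (to store sorted result)
Count array size: 39 (one slot per possible value, range 0 to 38)
Total extra space = 397 + 39 = 436


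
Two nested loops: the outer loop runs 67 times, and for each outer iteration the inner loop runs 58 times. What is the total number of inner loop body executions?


Outer loop: 67 iterations
Inner loop: 58 iterations per outer iteration
Total = 67 * 58 = 3886


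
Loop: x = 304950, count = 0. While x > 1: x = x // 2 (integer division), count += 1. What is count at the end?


The variable x halves each step:
x = 304950 -> 152475 -> 76237 -> 38118 -> 19059 -> 9529 -> 4764 -> 2382 -> 1191 -> 595 -> 297 -> 148 -> 74 -> 37 -> 18 -> 9 -> 4 -> 2 -> 1
Number of halvings = floor(log2(304950)) = 18


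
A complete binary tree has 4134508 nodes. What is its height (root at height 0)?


In a complete binary tree, level k holds nodes 2^k .. 2^(k+1)-1 (1-indexed).
Height = floor(log2(n)) = floor(log2(4134508)) = 21
Check: 2^21 = 2097152 <= 4134508 < 4194304 = 2^22


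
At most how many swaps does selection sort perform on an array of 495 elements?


Each of the 494 passes places one element in its final position.
Pass 1: swap minimum into position 0
Pass 2: swap minimum of remaining into position 1
...
Pass 494: last two elements, one swap
Maximum swaps = 495 - 1 = 494


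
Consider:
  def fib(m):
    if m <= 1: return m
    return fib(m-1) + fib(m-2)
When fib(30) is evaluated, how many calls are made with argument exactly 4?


Let N(m) = number of times fib(m) is called while evaluating fib(30).
N(30) = 1 (the initial call).
N(29) = 1 (only fib(30) calls it).
For 1 <= m <= 28: fib(m) is called by fib(m+1) and fib(m+2), so
  N(m) = N(m+1) + N(m+2).
fib(0) is called only by fib(2), so N(0) = N(2).
Walk down from m=30:
  N(30)=1, N(29)=1, N(28)=2, N(27)=3, N(26)=5, N(25)=8, N(24)=13, N(23)=21, N(22)=34, N(21)=55, N(20)=89, N(19)=144, N(18)=233, N(17)=377, N(16)=610, N(15)=987, N(14)=1597, N(13)=2584, N(12)=4181, N(11)=6765, N(10)=10946, N(9)=17711, N(8)=28657, N(7)=46368, N(6)=75025, N(5)=121393, N(4)=196418
N(4) = 196418


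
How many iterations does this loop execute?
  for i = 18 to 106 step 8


The loop variable i takes values starting at 18 and increments by 8 each iteration.
Sequence: i = 18, 26, 34, 42, 50, 58, 66, 74, 82, ...
The upper bound 106 is inclusive, so the count is floor((last - first) / step) + 1:
floor((106 - 18) / 8) + 1 = floor(88/8) + 1 = 11 + 1 = 12


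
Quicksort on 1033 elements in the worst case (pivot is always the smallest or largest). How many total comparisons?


In the worst case, each partition step picks the worst pivot:
  Partition 1: 1032 comparisons (n-1 elements to compare)
  Partition 2: 1031 comparisons
  Partition 3: 1030 comparisons
  Partition 4: 1029 comparisons
  Partition 5: 1028 comparisons
  ...
  Last partition: 0 comparisons
Total = (n-1) + (n-2) + ... + 1 + 0 = n*(n-1)/2
= 1033*1032/2 = 533028


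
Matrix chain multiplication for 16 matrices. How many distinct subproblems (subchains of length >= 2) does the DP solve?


Subproblems are indexed by (i, j) where i < j.
Number of such pairs = n*(n-1)/2
= 16 * 15 / 2
= 120


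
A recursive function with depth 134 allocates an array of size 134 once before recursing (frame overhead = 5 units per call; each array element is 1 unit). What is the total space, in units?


Array allocation: 134 units (allocated once)
Stack frames: 134 deep * 5 per frame = 670 units
Total = 134 + 670 = 804


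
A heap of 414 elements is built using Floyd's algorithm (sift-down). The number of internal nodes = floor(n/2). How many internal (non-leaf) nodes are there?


Leaf nodes occupy roughly half the array.
Sift-down is called for each internal node, starting from the last one.
Internal nodes = floor(n/2) = floor(414/2) = 207


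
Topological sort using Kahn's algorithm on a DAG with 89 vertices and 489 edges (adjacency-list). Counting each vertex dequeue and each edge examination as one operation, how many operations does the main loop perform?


Kahn's algorithm:
  1. Compute in-degrees: O(V + E)
  2. Process queue: each vertex dequeued once (O(V))
     each edge examined once (O(E))
Total = V + E = 89 + 489 = 578


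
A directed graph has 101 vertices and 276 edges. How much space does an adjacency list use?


Adjacency list: one list head per vertex + one entry per edge
Vertex heads: 101
Edge entries: 276
Total = 101 + 276 = 377


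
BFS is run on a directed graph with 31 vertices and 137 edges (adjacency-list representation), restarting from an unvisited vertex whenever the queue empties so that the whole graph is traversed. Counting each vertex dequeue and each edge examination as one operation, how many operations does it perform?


A full BFS traversal dequeues each vertex exactly once and examines each directed edge exactly once.
V = 31 (vertex processing cost)
E = 137 (edge examination cost)
Total operations proportional to V + E = 31 + 137 = 168


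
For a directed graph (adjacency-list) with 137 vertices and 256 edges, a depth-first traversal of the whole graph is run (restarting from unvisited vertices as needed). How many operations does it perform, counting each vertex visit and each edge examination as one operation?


A full DFS traversal visits each vertex once and examines each edge once.
V = 137
E = 256
Sum = 137 + 256 = 393


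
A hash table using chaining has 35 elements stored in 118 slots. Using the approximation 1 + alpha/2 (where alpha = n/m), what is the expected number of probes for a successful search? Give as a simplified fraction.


Load factor alpha = n/m = 35/118
Expected probes = 1 + alpha/2 = 1 + 35/(2*118)
= 1 + 35/236
= 236/236 + 35/236
= 271/236


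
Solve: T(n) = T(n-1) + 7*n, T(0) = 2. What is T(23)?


Expanding the recurrence:
T(23) = T(22) + 7*23
       = T(21) + 7*22 + 7*23
       ...
       = T(0) + 7*(1 + 2 + ... + 23)
       = 2 + 7 * 23*24/2
       = 2 + 7 * 276
       = 2 + 1932 = 1934


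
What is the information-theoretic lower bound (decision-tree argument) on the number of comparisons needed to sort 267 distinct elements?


A binary decision tree of height h has at most 2^h leaves and needs at least n! of them, so h >= ceil(log2(n!)).
267! is far too large to multiply out, so use Stirling's series:
  ln(n!) ~ n ln n - n + (1/2) ln(2 pi n) + 1/(12n)  (error below 1/(360 n^3), negligible here)
  ln(267) = 5.5872487
  n ln n = 267 * 5.5872487 = 1491.7954
  (1/2) ln(2 pi * 267) = (1/2) ln(1677.6105) = 3.7126
  1/(12*267) = 0.0003
  ln(267!) ~ 1491.7954 - 267 + 3.7126 + 0.0003 = 1228.5083
Convert to base 2: log2(267!) = 1228.5083 / ln 2 = 1228.5083 / 0.69314718 = 1772.3628
ceil(1772.3628) = 1773


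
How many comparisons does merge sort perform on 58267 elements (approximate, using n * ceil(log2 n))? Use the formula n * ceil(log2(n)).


Recursion depth: ceil(log2(58267)) = 16
Each recursion level merges n = 58267 elements
Total = 58267 * 16 = 932272


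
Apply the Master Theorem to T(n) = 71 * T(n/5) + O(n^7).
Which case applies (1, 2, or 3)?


The Master Theorem: T(n) = a*T(n/b) + O(n^c)
  a = 71, b = 5, c = 7
log_b(a) = log_5(71) ~ 2.649
Compare b^c with a: 5^7 = 78125 > 71, so c > log_b(a).
Since c > log_b(a), Case 3 applies.
T(n) = O(n^7)
Master Theorem case = 3


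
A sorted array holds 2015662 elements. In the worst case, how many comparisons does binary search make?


Halving sequence: 2015662 -> 1007831 -> 503915 -> 251957 -> 125978 -> 62989 -> 31494 -> 15747 -> 7873 -> 3936 -> 1968 -> 984 -> 492 -> 246 -> 123 -> 61 -> 30 -> 15 -> 7 -> 3 -> 1
Number of halvings = 20
Max comparisons = 20 + 1 = 21


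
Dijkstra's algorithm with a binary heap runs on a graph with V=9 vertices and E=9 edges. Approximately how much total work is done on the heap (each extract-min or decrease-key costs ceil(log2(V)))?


Dijkstra with a binary heap: each vertex is extracted once, each edge may relax once.
Each heap operation costs O(log V).
V + E = 9 + 9 = 18
ceil(log2(9)) = 4 (since 2^3 = 8 < 9 <= 16 = 2^4)
Total heap work = (V+E) * ceil(log2(V)) = 18 * 4 = 72


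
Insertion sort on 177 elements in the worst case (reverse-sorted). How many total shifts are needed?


In the worst case (reverse-sorted), each element shifts past all previous:
  Element 1: 1 shifts
  Element 2: 2 shifts
  Element 3: 3 shifts
  Element 4: 4 shifts
  Element 5: 5 shifts
  ...
  Element 176: 176 shifts
Total = 1 + 2 + ... + 176
= 177*(177-1)/2 = 15576


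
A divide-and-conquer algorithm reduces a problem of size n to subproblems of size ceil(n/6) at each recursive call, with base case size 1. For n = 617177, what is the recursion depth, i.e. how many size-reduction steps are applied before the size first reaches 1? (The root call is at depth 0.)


Each step divides the size by 6 (rounding up); after k steps the size is ceil(n/6^k), which equals 1 exactly when 6^k >= n.
So the depth is the smallest k with 6^k >= 617177, i.e. ceil(log_6(617177)).
6^7 = 279936 < 617177 <= 1679616 = 6^8
Recursion depth = 8


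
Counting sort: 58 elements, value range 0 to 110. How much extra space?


n = 58 (output array)
k = 111 (count array for 111 distinct values)
Extra space = 58 + 111 = 169


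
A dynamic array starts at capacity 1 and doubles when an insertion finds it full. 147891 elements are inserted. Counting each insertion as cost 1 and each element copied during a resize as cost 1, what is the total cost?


n = 147891
Insertion costs: 147891
Resizes copy 1, 2, 4, ... up to the largest power of 2 that is <= n-1 = 147890, i.e. 131072.
Copy costs = 1 + 2 + 4 + 8 + 16 + 32 + 64 + 128 + 256 + 512 + 1024 + 2048 + 4096 + 8192 + 16384 + 32768 + 65536 + 131072 = 262143
Total = 147891 + 262143 = 410034


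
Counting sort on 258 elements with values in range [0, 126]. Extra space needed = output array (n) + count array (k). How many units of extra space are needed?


Output array size: 258 (to store sorted result)
Count array size: 127 (one slot per possible value, range 0 to 126)
Total extra space = 258 + 127 = 385


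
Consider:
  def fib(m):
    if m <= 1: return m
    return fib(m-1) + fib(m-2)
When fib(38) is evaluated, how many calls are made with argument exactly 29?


Let N(m) = number of times fib(m) is called while evaluating fib(38).
N(38) = 1 (the initial call).
N(37) = 1 (only fib(38) calls it).
For 1 <= m <= 36: fib(m) is called by fib(m+1) and fib(m+2), so
  N(m) = N(m+1) + N(m+2).
fib(0) is called only by fib(2), so N(0) = N(2).
Walk down from m=38:
  N(38)=1, N(37)=1, N(36)=2, N(35)=3, N(34)=5, N(33)=8, N(32)=13, N(31)=21, N(30)=34, N(29)=55
N(29) = 55


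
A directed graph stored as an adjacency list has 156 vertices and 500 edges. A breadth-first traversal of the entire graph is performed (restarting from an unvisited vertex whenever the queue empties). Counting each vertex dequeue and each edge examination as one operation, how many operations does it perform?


A full BFS traversal dequeues each vertex once and examines each edge once.
Vertex visits: 156
Edge visits: 500
V + E = 156 + 500 = 656


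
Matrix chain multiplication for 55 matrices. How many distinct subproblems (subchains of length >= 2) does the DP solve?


Subproblems are indexed by (i, j) where i < j.
Number of such pairs = n*(n-1)/2
= 55 * 54 / 2
= 1485


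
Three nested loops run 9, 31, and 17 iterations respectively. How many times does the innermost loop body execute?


Loop 1 (outermost): 9 iterations
Loop 2 (middle): 31 iterations per outer
Loop 3 (innermost): 17 iterations per middle
Total = 9 * 31 * 17 = 4743


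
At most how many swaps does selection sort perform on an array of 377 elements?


Each of the 376 passes places one element in its final position.
Pass 1: swap minimum into position 0
Pass 2: swap minimum of remaining into position 1
...
Pass 376: last two elements, one swap
Maximum swaps = 377 - 1 = 376


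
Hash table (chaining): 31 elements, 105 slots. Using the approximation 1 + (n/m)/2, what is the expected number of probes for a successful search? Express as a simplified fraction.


Computing expected probes:
alpha = 31/105
= 1 + alpha/2
= 1 + 31/(2*105)
= (2*105 + 31) / (2*105)
= 241/210


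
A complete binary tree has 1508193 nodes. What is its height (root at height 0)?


In a complete binary tree, level k holds nodes 2^k .. 2^(k+1)-1 (1-indexed).
Height = floor(log2(n)) = floor(log2(1508193)) = 20
Check: 2^20 = 1048576 <= 1508193 < 2097152 = 2^21


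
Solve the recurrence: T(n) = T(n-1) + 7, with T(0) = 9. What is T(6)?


Unrolling the recurrence:
T(6) = T(5) + 7
       = T(4) + 7 + 7
       = T(3) + 7*3
       ...
       = T(0) + 7*6
       = 9 + 42 = 51


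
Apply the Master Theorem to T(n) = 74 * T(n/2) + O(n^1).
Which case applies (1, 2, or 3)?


The Master Theorem: T(n) = a*T(n/b) + O(n^c)
  a = 74, b = 2, c = 1
log_b(a) = log_2(74) ~ 6.209
Compare b^c with a: 2^1 = 2 < 74, so c < log_b(a).
Since c < log_b(a), Case 1 applies.
T(n) = O(n^(log_2 74)) ~ O(n^6.209)
Master Theorem case = 1


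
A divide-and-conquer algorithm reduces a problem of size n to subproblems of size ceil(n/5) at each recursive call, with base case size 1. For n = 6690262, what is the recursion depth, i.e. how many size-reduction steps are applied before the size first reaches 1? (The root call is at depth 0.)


Each step divides the size by 5 (rounding up); after k steps the size is ceil(n/5^k), which equals 1 exactly when 5^k >= n.
So the depth is the smallest k with 5^k >= 6690262, i.e. ceil(log_5(6690262)).
5^9 = 1953125 < 6690262 <= 9765625 = 5^10
Recursion depth = 10


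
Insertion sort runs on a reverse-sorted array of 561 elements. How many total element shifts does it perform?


Sum of shifts = 1 + 2 + 3 + ... + 560
= 561 * 560 / 2
= 314160 / 2
= 157080


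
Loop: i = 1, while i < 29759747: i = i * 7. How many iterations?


i multiplies by 7 each step:
i = 1 -> 7 -> 49 -> 343 -> 2401 -> 16807 -> 117649 -> 823543 -> 5764801 -> 40353607 (stop)
Iterations = ceil(log_7(29759747)) = 9


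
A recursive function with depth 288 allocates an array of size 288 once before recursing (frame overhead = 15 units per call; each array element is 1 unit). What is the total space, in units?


Array allocation: 288 units (allocated once)
Stack frames: 288 deep * 15 per frame = 4320 units
Total = 288 + 4320 = 4608


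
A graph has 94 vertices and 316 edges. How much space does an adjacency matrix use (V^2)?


Adjacency matrix: V x V grid of entries
Space = V^2 = 94^2 = 94 * 94 = 8836


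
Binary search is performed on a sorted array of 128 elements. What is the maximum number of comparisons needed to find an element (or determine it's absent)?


Binary search halves the search space each comparison:
  Step 1: search space = 128 -> 64
  Step 2: search space = 64 -> 32
  Step 3: search space = 32 -> 16
  Step 4: search space = 16 -> 8
  Step 5: search space = 8 -> 4
  Step 6: search space = 4 -> 2
  Step 7: search space = 2 -> 1
  Step 8: search space = 1 (final check)
Maximum comparisons = floor(log2(128)) + 1 = 7 + 1 = 8


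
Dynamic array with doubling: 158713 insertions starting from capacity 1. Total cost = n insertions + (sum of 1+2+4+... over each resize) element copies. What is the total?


n = 158713
Insertion costs: 158713
Resizes copy 1, 2, 4, ... up to the largest power of 2 that is <= n-1 = 158712, i.e. 131072.
Copy costs = 1 + 2 + 4 + 8 + 16 + 32 + 64 + 128 + 256 + 512 + 1024 + 2048 + 4096 + 8192 + 16384 + 32768 + 65536 + 131072 = 262143
Total = 158713 + 262143 = 420856


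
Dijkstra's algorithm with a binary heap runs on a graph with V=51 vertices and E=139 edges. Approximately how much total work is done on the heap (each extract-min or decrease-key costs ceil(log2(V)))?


Dijkstra with a binary heap: each vertex is extracted once, each edge may relax once.
Each heap operation costs O(log V).
V + E = 51 + 139 = 190
ceil(log2(51)) = 6 (since 2^5 = 32 < 51 <= 64 = 2^6)
Total heap work = (V+E) * ceil(log2(V)) = 190 * 6 = 1140


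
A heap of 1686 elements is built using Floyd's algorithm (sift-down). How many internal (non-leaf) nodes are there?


Leaf nodes occupy roughly half the array.
Sift-down is called for each internal node, starting from the last one.
Internal nodes = floor(n/2) = floor(1686/2) = 843


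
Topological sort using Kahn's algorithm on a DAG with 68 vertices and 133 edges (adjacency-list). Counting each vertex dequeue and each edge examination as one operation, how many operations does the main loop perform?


Kahn's algorithm:
  1. Compute in-degrees: O(V + E)
  2. Process queue: each vertex dequeued once (O(V))
     each edge examined once (O(E))
Total = V + E = 68 + 133 = 201


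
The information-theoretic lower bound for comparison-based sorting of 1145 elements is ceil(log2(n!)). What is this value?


A binary decision tree of height h has at most 2^h leaves and needs at least n! of them, so h >= ceil(log2(n!)).
1145! is far too large to multiply out, so use Stirling's series:
  ln(n!) ~ n ln n - n + (1/2) ln(2 pi n) + 1/(12n)  (error below 1/(360 n^3), negligible here)
  ln(1145) = 7.0431599
  n ln n = 1145 * 7.0431599 = 8064.4181
  (1/2) ln(2 pi * 1145) = (1/2) ln(7194.2472) = 4.4405
  1/(12*1145) = 0.0001
  ln(1145!) ~ 8064.4181 - 1145 + 4.4405 + 0.0001 = 6923.8587
Convert to base 2: log2(1145!) = 6923.8587 / ln 2 = 6923.8587 / 0.69314718 = 9989.0166
ceil(9989.0166) = 9990


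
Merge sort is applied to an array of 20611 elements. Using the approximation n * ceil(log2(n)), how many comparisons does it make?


Merge sort divides the array into halves recursively.
Number of levels = ceil(log2(20611)) = 15
At each level, approximately n = 20611 comparisons are needed for merging.
Total comparisons ~ n * ceil(log2(n)) = 20611 * 15 = 309165


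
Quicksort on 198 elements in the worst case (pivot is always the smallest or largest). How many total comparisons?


In the worst case, each partition step picks the worst pivot:
  Partition 1: 197 comparisons (n-1 elements to compare)
  Partition 2: 196 comparisons
  Partition 3: 195 comparisons
  Partition 4: 194 comparisons
  Partition 5: 193 comparisons
  ...
  Last partition: 0 comparisons
Total = (n-1) + (n-2) + ... + 1 + 0 = n*(n-1)/2
= 198*197/2 = 19503


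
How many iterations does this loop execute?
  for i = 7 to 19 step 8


The loop variable i takes values starting at 7 and increments by 8 each iteration.
Sequence: i = 7, 15
The upper bound 19 is inclusive, so the count is floor((last - first) / step) + 1:
floor((19 - 7) / 8) + 1 = floor(12/8) + 1 = 1 + 1 = 2


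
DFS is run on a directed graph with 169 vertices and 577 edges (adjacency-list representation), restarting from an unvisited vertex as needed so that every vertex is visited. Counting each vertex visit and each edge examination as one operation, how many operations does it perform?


A full DFS traversal processes each vertex exactly once (push/pop on stack).
Each directed edge is examined once.
V = 169, E = 577
V + E = 746


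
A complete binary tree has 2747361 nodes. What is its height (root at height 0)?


In a complete binary tree, level k holds nodes 2^k .. 2^(k+1)-1 (1-indexed).
Height = floor(log2(n)) = floor(log2(2747361)) = 21
Check: 2^21 = 2097152 <= 2747361 < 4194304 = 2^22


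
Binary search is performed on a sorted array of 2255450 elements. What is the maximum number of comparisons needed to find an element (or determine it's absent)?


Binary search halves the search space each comparison:
  Step 1: search space = 2255450 -> 1127725
  Step 2: search space = 1127725 -> 563862
  Step 3: search space = 563862 -> 281931
  Step 4: search space = 281931 -> 140965
  Step 5: search space = 140965 -> 70482
  Step 6: search space = 70482 -> 35241
  Step 7: search space = 35241 -> 17620
  Step 8: search space = 17620 -> 8810
  Step 9: search space = 8810 -> 4405
  Step 10: search space = 4405 -> 2202
  Step 11: search space = 2202 -> 1101
  Step 12: search space = 1101 -> 550
  Step 13: search space = 550 -> 275
  Step 14: search space = 275 -> 137
  Step 15: search space = 137 -> 68
  Step 16: search space = 68 -> 34
  Step 17: search space = 34 -> 17
  Step 18: search space = 17 -> 8
  Step 19: search space = 8 -> 4
  Step 20: search space = 4 -> 2
  Step 21: search space = 2 -> 1
  Step 22: search space = 1 (final check)
Maximum comparisons = floor(log2(2255450)) + 1 = 21 + 1 = 22


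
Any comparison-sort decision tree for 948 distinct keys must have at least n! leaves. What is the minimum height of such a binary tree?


A binary decision tree of height h has at most 2^h leaves and needs at least n! of them, so h >= ceil(log2(n!)).
948! is far too large to multiply out, so use Stirling's series:
  ln(n!) ~ n ln n - n + (1/2) ln(2 pi n) + 1/(12n)  (error below 1/(360 n^3), negligible here)
  ln(948) = 6.8543545
  n ln n = 948 * 6.8543545 = 6497.9281
  (1/2) ln(2 pi * 948) = (1/2) ln(5956.4597) = 4.3461
  1/(12*948) = 0.0001
  ln(948!) ~ 6497.9281 - 948 + 4.3461 + 0.0001 = 5554.2743
Convert to base 2: log2(948!) = 5554.2743 / ln 2 = 5554.2743 / 0.69314718 = 8013.1240
ceil(8013.1240) = 8014


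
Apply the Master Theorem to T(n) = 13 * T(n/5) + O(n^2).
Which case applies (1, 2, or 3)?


The Master Theorem: T(n) = a*T(n/b) + O(n^c)
  a = 13, b = 5, c = 2
log_b(a) = log_5(13) ~ 1.594
Compare b^c with a: 5^2 = 25 > 13, so c > log_b(a).
Since c > log_b(a), Case 3 applies.
T(n) = O(n^2)
Master Theorem case = 3


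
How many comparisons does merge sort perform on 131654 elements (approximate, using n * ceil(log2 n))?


Recursion depth: ceil(log2(131654)) = 18
Each recursion level merges n = 131654 elements
Total = 131654 * 18 = 2369772


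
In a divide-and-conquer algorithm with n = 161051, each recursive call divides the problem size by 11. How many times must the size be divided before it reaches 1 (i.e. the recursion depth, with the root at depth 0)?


Number of divisions = log_11(161051)
Sizes: 161051 -> 14641 -> 1331 -> 121 -> 11 -> 1 (5 divisions)
Recursion depth = 5


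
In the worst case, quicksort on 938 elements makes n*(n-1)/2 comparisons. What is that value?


Sum of comparisons per partition:
937 + 936 + ... + 1 + 0
= 938 * (938 - 1) / 2
= 938 * 937 / 2
= 439453


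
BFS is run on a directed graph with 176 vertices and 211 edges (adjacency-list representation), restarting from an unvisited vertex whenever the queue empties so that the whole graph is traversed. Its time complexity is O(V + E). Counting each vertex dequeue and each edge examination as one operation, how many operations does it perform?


A full BFS traversal dequeues each vertex exactly once and examines each directed edge exactly once.
V = 176 (vertex processing cost)
E = 211 (edge examination cost)
Total operations proportional to V + E = 176 + 211 = 387


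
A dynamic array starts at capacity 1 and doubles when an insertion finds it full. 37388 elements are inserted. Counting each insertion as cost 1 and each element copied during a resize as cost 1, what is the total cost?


n = 37388
Insertion costs: 37388
Resizes copy 1, 2, 4, ... up to the largest power of 2 that is <= n-1 = 37387, i.e. 32768.
Copy costs = 1 + 2 + 4 + 8 + 16 + 32 + 64 + 128 + 256 + 512 + 1024 + 2048 + 4096 + 8192 + 16384 + 32768 = 65535
Total = 37388 + 65535 = 102923


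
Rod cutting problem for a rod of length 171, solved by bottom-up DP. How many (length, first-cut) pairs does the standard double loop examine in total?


For each subproblem length i = 1..171, the inner loop considers i possible first cuts.
Total = 1 + 2 + ... + 171
= 171*(171+1)/2
= 171*172/2 = 14706


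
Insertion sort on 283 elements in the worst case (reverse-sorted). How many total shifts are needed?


In the worst case (reverse-sorted), each element shifts past all previous:
  Element 1: 1 shifts
  Element 2: 2 shifts
  Element 3: 3 shifts
  Element 4: 4 shifts
  Element 5: 5 shifts
  ...
  Element 282: 282 shifts
Total = 1 + 2 + ... + 282
= 283*(283-1)/2 = 39903


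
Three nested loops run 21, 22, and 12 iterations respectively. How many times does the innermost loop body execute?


Loop 1 (outermost): 21 iterations
Loop 2 (middle): 22 iterations per outer
Loop 3 (innermost): 12 iterations per middle
Total = 21 * 22 * 12 = 5544


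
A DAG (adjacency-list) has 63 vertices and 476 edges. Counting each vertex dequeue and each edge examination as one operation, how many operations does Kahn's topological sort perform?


V = 63 (vertex processing)
E = 476 (edge processing)
V + E = 63 + 476 = 539


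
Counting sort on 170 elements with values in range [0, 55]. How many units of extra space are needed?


Output array size: 170 (to store sorted result)
Count array size: 56 (one slot per possible value, range 0 to 55)
Total extra space = 170 + 56 = 226


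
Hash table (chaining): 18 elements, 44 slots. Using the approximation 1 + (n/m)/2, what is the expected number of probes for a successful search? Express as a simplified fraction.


Computing expected probes:
alpha = 18/44
= 1 + alpha/2
= 1 + 18/(2*44)
= (2*44 + 18) / (2*44)
= 106/88 = 53/44


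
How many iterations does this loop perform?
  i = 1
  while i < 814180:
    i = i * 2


The loop variable doubles each iteration:
i = 1 -> 2 -> 4 -> 8 -> 16 -> 32 -> 64 -> 128 -> 256 -> 512 -> 1024 -> 2048 -> 4096 -> 8192 -> 16384 -> 32768 -> 65536 -> 131072 -> 262144 -> 524288 -> 1048576 (stop, 1048576 >= 814180)
Number of doublings = ceil(log2(814180)) = 20


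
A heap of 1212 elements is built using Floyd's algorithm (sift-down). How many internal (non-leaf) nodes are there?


Leaf nodes occupy roughly half the array.
Sift-down is called for each internal node, starting from the last one.
Internal nodes = floor(n/2) = floor(1212/2) = 606


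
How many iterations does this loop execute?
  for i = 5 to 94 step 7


The loop variable i takes values starting at 5 and increments by 7 each iteration.
Sequence: i = 5, 12, 19, 26, 33, 40, 47, 54, 61, ...
The upper bound 94 is inclusive, so the count is floor((last - first) / step) + 1:
floor((94 - 5) / 7) + 1 = floor(89/7) + 1 = 12 + 1 = 13


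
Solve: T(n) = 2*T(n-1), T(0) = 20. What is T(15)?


Unrolling:
T(15) = 2*T(14) = 2^2*T(13) = ... = 2^15*T(0)
= 2^15 * 20
= 32768 * 20 = 655360


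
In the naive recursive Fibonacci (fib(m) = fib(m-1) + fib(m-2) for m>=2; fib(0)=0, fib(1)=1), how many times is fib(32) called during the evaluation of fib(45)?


Let N(m) = number of times fib(m) is called while evaluating fib(45).
N(45) = 1 (the initial call).
N(44) = 1 (only fib(45) calls it).
For 1 <= m <= 43: fib(m) is called by fib(m+1) and fib(m+2), so
  N(m) = N(m+1) + N(m+2).
fib(0) is called only by fib(2), so N(0) = N(2).
Walk down from m=45:
  N(45)=1, N(44)=1, N(43)=2, N(42)=3, N(41)=5, N(40)=8, N(39)=13, N(38)=21, N(37)=34, N(36)=55, N(35)=89, N(34)=144, N(33)=233, N(32)=377
N(32) = 377


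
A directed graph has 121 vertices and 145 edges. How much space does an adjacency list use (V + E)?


Adjacency list: one list head per vertex + one entry per edge
Vertex heads: 121
Edge entries: 145
Total = 121 + 145 = 266


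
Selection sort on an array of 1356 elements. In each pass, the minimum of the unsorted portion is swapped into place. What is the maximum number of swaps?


Selection sort performs one swap per pass:
  Pass 1: find min in positions 0 to 1355, swap with position 0
  Pass 2: find min in positions 1 to 1355, swap with position 1
  Pass 3: find min in positions 2 to 1355, swap with position 2
  Pass 4: find min in positions 3 to 1355, swap with position 3
  Pass 5: find min in positions 4 to 1355, swap with position 4
  ... (1350 more passes)
Total passes (and swaps) = n - 1 = 1356 - 1 = 1355


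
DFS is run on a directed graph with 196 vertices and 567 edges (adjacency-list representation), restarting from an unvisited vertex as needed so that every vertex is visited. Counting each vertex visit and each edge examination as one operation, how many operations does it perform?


A full DFS traversal processes each vertex exactly once (push/pop on stack).
Each directed edge is examined once.
V = 196, E = 567
V + E = 763


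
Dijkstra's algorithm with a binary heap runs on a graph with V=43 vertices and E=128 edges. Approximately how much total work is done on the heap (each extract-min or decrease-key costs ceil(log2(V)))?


Dijkstra with a binary heap: each vertex is extracted once, each edge may relax once.
Each heap operation costs O(log V).
V + E = 43 + 128 = 171
ceil(log2(43)) = 6 (since 2^5 = 32 < 43 <= 64 = 2^6)
Total heap work = (V+E) * ceil(log2(V)) = 171 * 6 = 1026


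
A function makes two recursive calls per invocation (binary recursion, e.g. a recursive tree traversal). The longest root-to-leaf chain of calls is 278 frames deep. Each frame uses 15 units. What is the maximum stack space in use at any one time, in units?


Binary recursion: the two calls run one after the other, so only one root-to-leaf chain of frames is on the stack at a time.
Maximum depth (longest chain) = 278 frames
Each frame = 15 units
Max stack space = 278 * 15 = 4170


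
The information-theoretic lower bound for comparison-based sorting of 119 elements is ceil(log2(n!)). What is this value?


A binary decision tree of height h has at most 2^h leaves and needs at least n! of them, so h >= ceil(log2(n!)).
119! is far too large to multiply out, so use Stirling's series:
  ln(n!) ~ n ln n - n + (1/2) ln(2 pi n) + 1/(12n)  (error below 1/(360 n^3), negligible here)
  ln(119) = 4.7791235
  n ln n = 119 * 4.7791235 = 568.7157
  (1/2) ln(2 pi * 119) = (1/2) ln(747.6991) = 3.3085
  1/(12*119) = 0.0007
  ln(119!) ~ 568.7157 - 119 + 3.3085 + 0.0007 = 453.0249
Convert to base 2: log2(119!) = 453.0249 / ln 2 = 453.0249 / 0.69314718 = 653.5768
ceil(653.5768) = 654


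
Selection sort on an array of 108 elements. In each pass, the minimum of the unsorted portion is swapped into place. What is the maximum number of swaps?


Selection sort performs one swap per pass:
  Pass 1: find min in positions 0 to 107, swap with position 0
  Pass 2: find min in positions 1 to 107, swap with position 1
  Pass 3: find min in positions 2 to 107, swap with position 2
  Pass 4: find min in positions 3 to 107, swap with position 3
  Pass 5: find min in positions 4 to 107, swap with position 4
  ... (102 more passes)
Total passes (and swaps) = n - 1 = 108 - 1 = 107


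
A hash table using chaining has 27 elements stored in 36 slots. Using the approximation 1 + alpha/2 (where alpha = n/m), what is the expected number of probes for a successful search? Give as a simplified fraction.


Load factor alpha = n/m = 27/36
Expected probes = 1 + alpha/2 = 1 + 27/(2*36)
= 1 + 27/72
= 72/72 + 27/72
= 99/72
Simplify: 11/8


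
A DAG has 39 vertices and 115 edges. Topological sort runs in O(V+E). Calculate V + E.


V = 39 (vertex processing)
E = 115 (edge processing)
V + E = 39 + 115 = 154


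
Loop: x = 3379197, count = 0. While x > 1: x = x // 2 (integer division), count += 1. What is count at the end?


The variable x halves each step:
x = 3379197 -> 1689598 -> 844799 -> 422399 -> 211199 -> 105599 -> 52799 -> 26399 -> 13199 -> 6599 -> 3299 -> 1649 -> 824 -> 412 -> 206 -> 103 -> 51 -> 25 -> 12 -> 6 -> 3 -> 1
Number of halvings = floor(log2(3379197)) = 21


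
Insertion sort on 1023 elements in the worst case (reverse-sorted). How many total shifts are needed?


In the worst case (reverse-sorted), each element shifts past all previous:
  Element 1: 1 shifts
  Element 2: 2 shifts
  Element 3: 3 shifts
  Element 4: 4 shifts
  Element 5: 5 shifts
  ...
  Element 1022: 1022 shifts
Total = 1 + 2 + ... + 1022
= 1023*(1023-1)/2 = 522753
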